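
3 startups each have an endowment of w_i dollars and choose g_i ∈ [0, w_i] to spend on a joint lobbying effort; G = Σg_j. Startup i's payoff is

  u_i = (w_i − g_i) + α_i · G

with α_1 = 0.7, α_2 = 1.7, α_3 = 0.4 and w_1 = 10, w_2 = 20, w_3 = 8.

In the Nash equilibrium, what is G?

20

∂u_i/∂g_i = α_i − 1, so startup i contributes w_i if α_i > 1, else 0.
α_i > 1 for i ∈ {2}; NE contributions (0, 20, 0), G = 20.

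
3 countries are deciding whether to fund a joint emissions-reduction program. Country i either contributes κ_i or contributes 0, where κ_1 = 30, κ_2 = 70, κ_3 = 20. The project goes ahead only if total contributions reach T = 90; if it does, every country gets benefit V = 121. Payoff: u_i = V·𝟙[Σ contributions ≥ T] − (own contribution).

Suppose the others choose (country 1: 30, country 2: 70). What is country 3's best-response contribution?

Others' total = 100 ≥ 90; contributing adds cost 20 for no extra benefit.
Best response: 0.

0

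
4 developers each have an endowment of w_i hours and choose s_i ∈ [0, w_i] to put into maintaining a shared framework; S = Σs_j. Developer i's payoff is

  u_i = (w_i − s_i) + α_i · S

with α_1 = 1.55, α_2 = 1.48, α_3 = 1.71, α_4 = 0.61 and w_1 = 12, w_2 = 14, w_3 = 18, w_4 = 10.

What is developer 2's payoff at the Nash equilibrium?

65.12

∂u_i/∂s_i = α_i − 1, so developer i contributes w_i if α_i > 1, else 0.
α_i > 1 for i ∈ {1, 2, 3}; NE contributions (12, 14, 18, 0), S = 44.
u_2 = (14 − 14) + 1.48·44 = 65.12.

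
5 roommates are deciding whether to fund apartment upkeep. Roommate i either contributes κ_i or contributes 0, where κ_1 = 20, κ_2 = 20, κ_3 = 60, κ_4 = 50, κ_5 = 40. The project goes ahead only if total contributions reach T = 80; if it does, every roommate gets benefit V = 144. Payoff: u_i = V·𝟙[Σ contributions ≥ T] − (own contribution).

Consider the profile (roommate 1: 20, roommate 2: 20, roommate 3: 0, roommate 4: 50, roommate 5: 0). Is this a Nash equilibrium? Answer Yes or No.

Total = 90 ≥ 80: provided.
Roommate 1 (pledges 20, payoff 124): dropping to 0 → total 70, payoff 0. No gain.
Roommate 2 (pledges 20, payoff 124): dropping to 0 → total 70, payoff 0. No gain.
Roommate 3 (pledges 0, payoff 144): pledging 60 → total 150, payoff 84. No gain.
Roommate 4 (pledges 50, payoff 94): dropping to 0 → total 40, payoff 0. No gain.
Roommate 5 (pledges 0, payoff 144): pledging 40 → total 130, payoff 104. No gain.

Yes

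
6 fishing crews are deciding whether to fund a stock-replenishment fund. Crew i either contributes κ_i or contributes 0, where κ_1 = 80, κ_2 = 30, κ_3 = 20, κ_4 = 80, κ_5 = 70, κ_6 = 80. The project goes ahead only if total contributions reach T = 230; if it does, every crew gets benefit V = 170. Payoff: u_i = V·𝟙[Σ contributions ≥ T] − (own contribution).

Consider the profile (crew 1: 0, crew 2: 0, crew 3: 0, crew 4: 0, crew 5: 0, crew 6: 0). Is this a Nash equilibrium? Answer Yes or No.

Yes

Total = 0 < 230: not provided.
Crew 1 (pledges 0, payoff 0): pledging 80 → total 80, payoff -80. No gain.
Crew 2 (pledges 0, payoff 0): pledging 30 → total 30, payoff -30. No gain.
Crew 3 (pledges 0, payoff 0): pledging 20 → total 20, payoff -20. No gain.
Crew 4 (pledges 0, payoff 0): pledging 80 → total 80, payoff -80. No gain.
Crew 5 (pledges 0, payoff 0): pledging 70 → total 70, payoff -70. No gain.
Crew 6 (pledges 0, payoff 0): pledging 80 → total 80, payoff -80. No gain.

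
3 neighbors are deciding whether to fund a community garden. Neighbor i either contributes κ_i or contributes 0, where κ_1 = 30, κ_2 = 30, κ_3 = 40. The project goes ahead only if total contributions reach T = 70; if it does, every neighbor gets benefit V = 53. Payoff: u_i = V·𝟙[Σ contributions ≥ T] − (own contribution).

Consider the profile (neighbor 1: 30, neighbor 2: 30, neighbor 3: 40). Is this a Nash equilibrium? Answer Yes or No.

Total = 100 ≥ 70: provided.
Neighbor 1 (pledges 30, payoff 23): dropping to 0 → total 70, payoff 53. Profitable deviation.

No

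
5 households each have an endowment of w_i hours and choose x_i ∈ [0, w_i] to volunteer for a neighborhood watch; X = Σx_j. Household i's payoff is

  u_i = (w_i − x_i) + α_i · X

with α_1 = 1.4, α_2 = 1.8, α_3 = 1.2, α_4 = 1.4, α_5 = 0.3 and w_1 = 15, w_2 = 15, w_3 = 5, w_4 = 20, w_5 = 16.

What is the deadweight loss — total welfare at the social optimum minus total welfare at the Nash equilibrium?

81.6

∂u_i/∂x_i = α_i − 1, so household i contributes w_i if α_i > 1, else 0.
α_i > 1 for i ∈ {1, 2, 3, 4}; NE contributions (15, 15, 5, 20, 0), X = 55.
W^NE = Σw_i − X^NE + (Σα_i)·X^NE = 71 + 5.1·55 = 351.5.
Planner: ∂(Σu_j)/∂x_i = Σα_j − 1 = 5.1 > 0, so everyone contributes w_i; X^SO = 71, W^SO = 71 + 5.1·71 = 433.1.
Deadweight loss = 81.6.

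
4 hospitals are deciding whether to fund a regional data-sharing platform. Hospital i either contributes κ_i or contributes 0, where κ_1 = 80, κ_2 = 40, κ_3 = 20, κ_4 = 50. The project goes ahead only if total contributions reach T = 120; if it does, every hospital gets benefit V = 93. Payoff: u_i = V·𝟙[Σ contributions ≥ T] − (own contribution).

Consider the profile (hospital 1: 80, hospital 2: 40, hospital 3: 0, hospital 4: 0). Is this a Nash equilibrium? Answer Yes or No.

Yes

Total = 120 ≥ 120: provided.
Hospital 1 (pledges 80, payoff 13): dropping to 0 → total 40, payoff 0. No gain.
Hospital 2 (pledges 40, payoff 53): dropping to 0 → total 80, payoff 0. No gain.
Hospital 3 (pledges 0, payoff 93): pledging 20 → total 140, payoff 73. No gain.
Hospital 4 (pledges 0, payoff 93): pledging 50 → total 170, payoff 43. No gain.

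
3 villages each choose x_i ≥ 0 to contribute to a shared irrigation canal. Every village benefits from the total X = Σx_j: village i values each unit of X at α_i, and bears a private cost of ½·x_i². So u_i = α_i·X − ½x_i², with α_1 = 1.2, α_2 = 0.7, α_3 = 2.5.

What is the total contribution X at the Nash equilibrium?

Village i's FOC: ∂u_i/∂x_i = α_i − x_i = 0, so x_i* = α_i.
NE contributions = (1.2, 0.7, 2.5); X = 4.4.

4.4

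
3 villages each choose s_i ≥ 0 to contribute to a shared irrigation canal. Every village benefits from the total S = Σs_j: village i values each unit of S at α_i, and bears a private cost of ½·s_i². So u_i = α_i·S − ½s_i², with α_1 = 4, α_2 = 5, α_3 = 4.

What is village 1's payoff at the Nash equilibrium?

44

Village i's FOC: ∂u_i/∂s_i = α_i − s_i = 0, so s_i* = α_i.
NE contributions = (4, 5, 4); S = 13.
u_1 = α_1·S − ½·(s_1)² = 4·13 − ½·4² = 44.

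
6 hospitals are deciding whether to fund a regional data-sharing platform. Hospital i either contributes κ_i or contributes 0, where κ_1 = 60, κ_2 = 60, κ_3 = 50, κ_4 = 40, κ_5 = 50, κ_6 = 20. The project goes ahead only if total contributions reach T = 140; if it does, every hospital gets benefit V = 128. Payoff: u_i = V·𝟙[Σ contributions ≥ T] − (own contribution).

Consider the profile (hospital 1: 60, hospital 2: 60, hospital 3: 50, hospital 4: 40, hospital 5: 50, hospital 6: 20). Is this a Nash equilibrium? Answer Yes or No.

Total = 280 ≥ 140: provided.
Hospital 1 (pledges 60, payoff 68): dropping to 0 → total 220, payoff 128. Profitable deviation.

No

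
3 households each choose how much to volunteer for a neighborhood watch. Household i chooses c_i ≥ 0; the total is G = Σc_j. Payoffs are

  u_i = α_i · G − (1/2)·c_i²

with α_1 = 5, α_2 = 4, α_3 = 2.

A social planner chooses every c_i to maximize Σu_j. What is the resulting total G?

33

Planner FOC: ∂(Σu_j)/∂c_i = (Σα_j) − c_i = 0, so c_i^SO = Σα_j = 11 for every i; G^SO = 33.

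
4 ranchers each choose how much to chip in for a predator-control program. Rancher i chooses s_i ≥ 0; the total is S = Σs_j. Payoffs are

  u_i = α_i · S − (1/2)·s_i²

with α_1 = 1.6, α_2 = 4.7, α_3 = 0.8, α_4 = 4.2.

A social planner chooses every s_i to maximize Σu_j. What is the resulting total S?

Planner FOC: ∂(Σu_j)/∂s_i = (Σα_j) − s_i = 0, so s_i^SO = Σα_j = 11.3 for every i; S^SO = 45.2.

45.2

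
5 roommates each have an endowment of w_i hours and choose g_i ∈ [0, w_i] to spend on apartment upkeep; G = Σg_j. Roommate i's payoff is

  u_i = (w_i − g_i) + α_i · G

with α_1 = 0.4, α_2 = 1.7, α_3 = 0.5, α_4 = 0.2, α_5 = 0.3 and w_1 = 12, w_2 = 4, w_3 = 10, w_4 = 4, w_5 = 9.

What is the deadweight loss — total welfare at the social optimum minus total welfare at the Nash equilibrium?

∂u_i/∂g_i = α_i − 1, so roommate i contributes w_i if α_i > 1, else 0.
α_i > 1 for i ∈ {2}; NE contributions (0, 4, 0, 0, 0), G = 4.
W^NE = Σw_i − G^NE + (Σα_i)·G^NE = 39 + 2.1·4 = 47.4.
Planner: ∂(Σu_j)/∂g_i = Σα_j − 1 = 2.1 > 0, so everyone contributes w_i; G^SO = 39, W^SO = 39 + 2.1·39 = 120.9.
Deadweight loss = 73.5.

73.5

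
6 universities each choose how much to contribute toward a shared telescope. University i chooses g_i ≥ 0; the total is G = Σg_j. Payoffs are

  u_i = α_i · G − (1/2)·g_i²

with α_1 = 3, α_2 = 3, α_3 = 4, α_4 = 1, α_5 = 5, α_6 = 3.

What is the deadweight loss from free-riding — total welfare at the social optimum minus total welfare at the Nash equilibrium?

756.5

University i's FOC: ∂u_i/∂g_i = α_i − g_i = 0, so g_i* = α_i.
NE contributions = (3, 3, 4, 1, 5, 3); G = 19.
W^NE = (Σα)·G − ½Σα_i² = 19² − ½·69 = 326.5.
Planner sets g_i = Σα_j = 19 for every i, so G^SO = 6·19 = 114.
W^SO = (Σα)·G^SO − ½·6·(Σα)² = (6/2)·19² = 1083.
Deadweight loss = W^SO − W^NE = 756.5.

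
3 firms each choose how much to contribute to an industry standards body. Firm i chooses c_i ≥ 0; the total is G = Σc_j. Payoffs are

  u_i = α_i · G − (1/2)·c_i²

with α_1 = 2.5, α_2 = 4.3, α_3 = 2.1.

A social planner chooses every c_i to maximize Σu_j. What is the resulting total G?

26.7

Planner FOC: ∂(Σu_j)/∂c_i = (Σα_j) − c_i = 0, so c_i^SO = Σα_j = 8.9 for every i; G^SO = 26.7.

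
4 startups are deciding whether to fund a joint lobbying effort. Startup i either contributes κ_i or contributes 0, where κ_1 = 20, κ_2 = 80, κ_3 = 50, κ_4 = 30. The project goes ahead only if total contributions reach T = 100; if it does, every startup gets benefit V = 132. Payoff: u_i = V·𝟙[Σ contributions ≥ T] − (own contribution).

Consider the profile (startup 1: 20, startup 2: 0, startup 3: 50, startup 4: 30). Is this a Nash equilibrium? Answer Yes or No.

Yes

Total = 100 ≥ 100: provided.
Startup 1 (pledges 20, payoff 112): dropping to 0 → total 80, payoff 0. No gain.
Startup 2 (pledges 0, payoff 132): pledging 80 → total 180, payoff 52. No gain.
Startup 3 (pledges 50, payoff 82): dropping to 0 → total 50, payoff 0. No gain.
Startup 4 (pledges 30, payoff 102): dropping to 0 → total 70, payoff 0. No gain.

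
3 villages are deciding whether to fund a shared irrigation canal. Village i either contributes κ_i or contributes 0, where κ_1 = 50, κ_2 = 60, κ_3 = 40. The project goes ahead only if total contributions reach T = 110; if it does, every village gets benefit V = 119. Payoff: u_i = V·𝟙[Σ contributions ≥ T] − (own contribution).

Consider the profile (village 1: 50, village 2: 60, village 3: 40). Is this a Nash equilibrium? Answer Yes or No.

No

Total = 150 ≥ 110: provided.
Village 1 (pledges 50, payoff 69): dropping to 0 → total 100, payoff 0. No gain.
Village 2 (pledges 60, payoff 59): dropping to 0 → total 90, payoff 0. No gain.
Village 3 (pledges 40, payoff 79): dropping to 0 → total 110, payoff 119. Profitable deviation.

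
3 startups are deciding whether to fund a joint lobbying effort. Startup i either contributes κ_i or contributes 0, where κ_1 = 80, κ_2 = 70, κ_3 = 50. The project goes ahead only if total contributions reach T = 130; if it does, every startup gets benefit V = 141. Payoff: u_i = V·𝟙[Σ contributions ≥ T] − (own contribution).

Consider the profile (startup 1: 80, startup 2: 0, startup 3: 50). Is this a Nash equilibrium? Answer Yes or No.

Yes

Total = 130 ≥ 130: provided.
Startup 1 (pledges 80, payoff 61): dropping to 0 → total 50, payoff 0. No gain.
Startup 2 (pledges 0, payoff 141): pledging 70 → total 200, payoff 71. No gain.
Startup 3 (pledges 50, payoff 91): dropping to 0 → total 80, payoff 0. No gain.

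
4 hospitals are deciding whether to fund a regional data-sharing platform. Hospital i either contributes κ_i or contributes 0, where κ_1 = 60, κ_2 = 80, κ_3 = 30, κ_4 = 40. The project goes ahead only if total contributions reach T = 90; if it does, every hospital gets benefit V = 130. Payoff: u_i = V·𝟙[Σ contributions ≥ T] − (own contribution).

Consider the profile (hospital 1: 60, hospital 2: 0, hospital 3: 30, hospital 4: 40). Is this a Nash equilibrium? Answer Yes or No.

Total = 130 ≥ 90: provided.
Hospital 1 (pledges 60, payoff 70): dropping to 0 → total 70, payoff 0. No gain.
Hospital 2 (pledges 0, payoff 130): pledging 80 → total 210, payoff 50. No gain.
Hospital 3 (pledges 30, payoff 100): dropping to 0 → total 100, payoff 130. Profitable deviation.

No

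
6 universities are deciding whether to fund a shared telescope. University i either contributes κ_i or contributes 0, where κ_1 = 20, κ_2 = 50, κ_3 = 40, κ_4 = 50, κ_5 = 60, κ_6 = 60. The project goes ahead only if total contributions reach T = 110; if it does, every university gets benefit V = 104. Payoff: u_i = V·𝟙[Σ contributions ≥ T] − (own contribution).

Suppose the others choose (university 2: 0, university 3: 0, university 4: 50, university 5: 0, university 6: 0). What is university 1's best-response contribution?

0

Others' total = 50. Even contributing 20 gives 70 < 110: no benefit either way.
Best response: 0.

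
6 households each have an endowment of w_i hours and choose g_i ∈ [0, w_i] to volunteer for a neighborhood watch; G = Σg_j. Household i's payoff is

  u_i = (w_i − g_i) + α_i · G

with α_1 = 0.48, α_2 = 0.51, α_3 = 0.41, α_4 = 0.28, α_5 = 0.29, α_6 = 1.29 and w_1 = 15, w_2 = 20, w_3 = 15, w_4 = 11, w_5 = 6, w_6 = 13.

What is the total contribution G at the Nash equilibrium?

13

∂u_i/∂g_i = α_i − 1, so household i contributes w_i if α_i > 1, else 0.
α_i > 1 for i ∈ {6}; NE contributions (0, 0, 0, 0, 0, 13), G = 13.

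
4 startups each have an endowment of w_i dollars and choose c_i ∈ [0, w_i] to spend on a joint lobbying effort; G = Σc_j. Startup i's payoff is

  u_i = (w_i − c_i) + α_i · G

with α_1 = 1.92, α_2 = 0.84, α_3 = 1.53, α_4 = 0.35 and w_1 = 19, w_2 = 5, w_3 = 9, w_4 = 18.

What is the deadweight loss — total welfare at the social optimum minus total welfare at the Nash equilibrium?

83.72

∂u_i/∂c_i = α_i − 1, so startup i contributes w_i if α_i > 1, else 0.
α_i > 1 for i ∈ {1, 3}; NE contributions (19, 0, 9, 0), G = 28.
W^NE = Σw_i − G^NE + (Σα_i)·G^NE = 51 + 3.64·28 = 152.92.
Planner: ∂(Σu_j)/∂c_i = Σα_j − 1 = 3.64 > 0, so everyone contributes w_i; G^SO = 51, W^SO = 51 + 3.64·51 = 236.64.
Deadweight loss = 83.72.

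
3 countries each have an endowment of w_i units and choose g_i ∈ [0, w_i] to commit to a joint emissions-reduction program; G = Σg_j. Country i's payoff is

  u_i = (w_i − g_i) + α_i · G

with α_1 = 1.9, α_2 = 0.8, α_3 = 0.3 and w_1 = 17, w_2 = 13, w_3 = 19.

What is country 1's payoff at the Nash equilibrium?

∂u_i/∂g_i = α_i − 1, so country i contributes w_i if α_i > 1, else 0.
α_i > 1 for i ∈ {1}; NE contributions (17, 0, 0), G = 17.
u_1 = (17 − 17) + 1.9·17 = 32.3.

32.3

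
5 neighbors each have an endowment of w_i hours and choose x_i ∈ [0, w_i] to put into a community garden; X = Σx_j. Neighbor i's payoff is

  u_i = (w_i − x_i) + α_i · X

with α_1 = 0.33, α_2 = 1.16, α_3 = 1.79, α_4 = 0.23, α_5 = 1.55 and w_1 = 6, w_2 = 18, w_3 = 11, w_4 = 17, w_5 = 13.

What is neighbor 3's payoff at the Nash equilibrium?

∂u_i/∂x_i = α_i − 1, so neighbor i contributes w_i if α_i > 1, else 0.
α_i > 1 for i ∈ {2, 3, 5}; NE contributions (0, 18, 11, 0, 13), X = 42.
u_3 = (11 − 11) + 1.79·42 = 75.18.

75.18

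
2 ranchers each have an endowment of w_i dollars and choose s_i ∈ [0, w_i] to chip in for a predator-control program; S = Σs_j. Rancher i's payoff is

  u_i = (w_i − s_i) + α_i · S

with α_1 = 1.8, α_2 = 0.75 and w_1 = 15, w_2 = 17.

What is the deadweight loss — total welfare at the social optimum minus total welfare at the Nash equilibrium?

∂u_i/∂s_i = α_i − 1, so rancher i contributes w_i if α_i > 1, else 0.
α_i > 1 for i ∈ {1}; NE contributions (15, 0), S = 15.
W^NE = Σw_i − S^NE + (Σα_i)·S^NE = 32 + 1.55·15 = 55.25.
Planner: ∂(Σu_j)/∂s_i = Σα_j − 1 = 1.55 > 0, so everyone contributes w_i; S^SO = 32, W^SO = 32 + 1.55·32 = 81.6.
Deadweight loss = 26.35.

26.35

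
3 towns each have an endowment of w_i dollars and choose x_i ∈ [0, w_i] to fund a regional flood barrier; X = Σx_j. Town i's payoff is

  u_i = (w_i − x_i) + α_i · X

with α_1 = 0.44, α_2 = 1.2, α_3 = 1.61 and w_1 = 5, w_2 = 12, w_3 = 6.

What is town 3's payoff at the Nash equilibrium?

28.98

∂u_i/∂x_i = α_i − 1, so town i contributes w_i if α_i > 1, else 0.
α_i > 1 for i ∈ {2, 3}; NE contributions (0, 12, 6), X = 18.
u_3 = (6 − 6) + 1.61·18 = 28.98.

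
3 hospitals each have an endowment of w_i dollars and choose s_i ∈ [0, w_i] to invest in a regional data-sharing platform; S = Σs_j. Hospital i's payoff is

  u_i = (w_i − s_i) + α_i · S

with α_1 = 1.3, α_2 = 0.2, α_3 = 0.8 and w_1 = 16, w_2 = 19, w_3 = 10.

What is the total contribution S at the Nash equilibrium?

∂u_i/∂s_i = α_i − 1, so hospital i contributes w_i if α_i > 1, else 0.
α_i > 1 for i ∈ {1}; NE contributions (16, 0, 0), S = 16.

16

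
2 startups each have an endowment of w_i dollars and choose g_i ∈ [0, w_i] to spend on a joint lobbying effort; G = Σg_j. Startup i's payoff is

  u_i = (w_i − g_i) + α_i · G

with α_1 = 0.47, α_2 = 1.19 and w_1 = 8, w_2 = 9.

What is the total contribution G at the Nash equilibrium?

∂u_i/∂g_i = α_i − 1, so startup i contributes w_i if α_i > 1, else 0.
α_i > 1 for i ∈ {2}; NE contributions (0, 9), G = 9.

9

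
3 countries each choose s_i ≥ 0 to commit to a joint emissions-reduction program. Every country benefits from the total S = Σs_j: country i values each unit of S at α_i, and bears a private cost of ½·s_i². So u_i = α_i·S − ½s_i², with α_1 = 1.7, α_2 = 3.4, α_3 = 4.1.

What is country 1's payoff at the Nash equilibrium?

Country i's FOC: ∂u_i/∂s_i = α_i − s_i = 0, so s_i* = α_i.
NE contributions = (1.7, 3.4, 4.1); S = 9.2.
u_1 = α_1·S − ½·(s_1)² = 1.7·9.2 − ½·1.7² = 14.195.

14.195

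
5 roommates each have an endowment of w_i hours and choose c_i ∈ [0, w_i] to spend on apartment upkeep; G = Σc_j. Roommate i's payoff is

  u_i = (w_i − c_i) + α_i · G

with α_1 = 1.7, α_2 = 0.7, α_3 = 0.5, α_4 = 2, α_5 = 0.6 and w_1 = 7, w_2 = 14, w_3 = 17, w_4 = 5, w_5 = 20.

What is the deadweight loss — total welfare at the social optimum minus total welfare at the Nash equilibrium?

229.5

∂u_i/∂c_i = α_i − 1, so roommate i contributes w_i if α_i > 1, else 0.
α_i > 1 for i ∈ {1, 4}; NE contributions (7, 0, 0, 5, 0), G = 12.
W^NE = Σw_i − G^NE + (Σα_i)·G^NE = 63 + 4.5·12 = 117.
Planner: ∂(Σu_j)/∂c_i = Σα_j − 1 = 4.5 > 0, so everyone contributes w_i; G^SO = 63, W^SO = 63 + 4.5·63 = 346.5.
Deadweight loss = 229.5.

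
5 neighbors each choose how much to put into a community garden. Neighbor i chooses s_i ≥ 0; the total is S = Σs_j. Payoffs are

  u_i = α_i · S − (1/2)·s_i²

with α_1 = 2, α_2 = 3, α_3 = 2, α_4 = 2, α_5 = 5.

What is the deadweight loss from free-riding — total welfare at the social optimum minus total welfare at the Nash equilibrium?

Neighbor i's FOC: ∂u_i/∂s_i = α_i − s_i = 0, so s_i* = α_i.
NE contributions = (2, 3, 2, 2, 5); S = 14.
W^NE = (Σα)·S − ½Σα_i² = 14² − ½·46 = 173.
Planner sets s_i = Σα_j = 14 for every i, so S^SO = 5·14 = 70.
W^SO = (Σα)·S^SO − ½·5·(Σα)² = (5/2)·14² = 490.
Deadweight loss = W^SO − W^NE = 317.

317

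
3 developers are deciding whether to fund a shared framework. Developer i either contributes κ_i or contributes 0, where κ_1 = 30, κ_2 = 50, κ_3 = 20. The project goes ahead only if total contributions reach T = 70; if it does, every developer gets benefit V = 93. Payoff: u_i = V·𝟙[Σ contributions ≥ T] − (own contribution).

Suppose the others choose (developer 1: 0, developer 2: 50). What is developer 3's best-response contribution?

20

Others' total = 50. Contributing 20 brings total to 70 ≥ 70: gain V − κ_3 = 73.
Best response: 20.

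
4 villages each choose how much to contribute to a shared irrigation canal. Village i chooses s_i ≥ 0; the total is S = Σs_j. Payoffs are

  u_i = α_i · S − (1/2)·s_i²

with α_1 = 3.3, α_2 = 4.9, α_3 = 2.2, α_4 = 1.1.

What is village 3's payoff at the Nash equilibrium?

Village i's FOC: ∂u_i/∂s_i = α_i − s_i = 0, so s_i* = α_i.
NE contributions = (3.3, 4.9, 2.2, 1.1); S = 11.5.
u_3 = α_3·S − ½·(s_3)² = 2.2·11.5 − ½·2.2² = 22.88.

22.88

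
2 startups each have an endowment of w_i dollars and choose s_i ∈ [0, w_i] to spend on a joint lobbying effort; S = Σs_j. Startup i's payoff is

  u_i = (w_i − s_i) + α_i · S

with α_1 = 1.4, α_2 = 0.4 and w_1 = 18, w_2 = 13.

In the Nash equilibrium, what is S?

∂u_i/∂s_i = α_i − 1, so startup i contributes w_i if α_i > 1, else 0.
α_i > 1 for i ∈ {1}; NE contributions (18, 0), S = 18.

18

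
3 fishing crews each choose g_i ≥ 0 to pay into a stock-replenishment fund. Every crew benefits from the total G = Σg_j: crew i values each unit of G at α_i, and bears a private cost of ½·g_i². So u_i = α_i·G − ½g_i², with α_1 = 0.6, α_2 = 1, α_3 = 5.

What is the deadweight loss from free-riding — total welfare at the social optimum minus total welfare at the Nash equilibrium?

Crew i's FOC: ∂u_i/∂g_i = α_i − g_i = 0, so g_i* = α_i.
NE contributions = (0.6, 1, 5); G = 6.6.
W^NE = (Σα)·G − ½Σα_i² = 6.6² − ½·26.36 = 30.38.
Planner sets g_i = Σα_j = 6.6 for every i, so G^SO = 3·6.6 = 19.8.
W^SO = (Σα)·G^SO − ½·3·(Σα)² = (3/2)·6.6² = 65.34.
Deadweight loss = W^SO − W^NE = 34.96.

34.96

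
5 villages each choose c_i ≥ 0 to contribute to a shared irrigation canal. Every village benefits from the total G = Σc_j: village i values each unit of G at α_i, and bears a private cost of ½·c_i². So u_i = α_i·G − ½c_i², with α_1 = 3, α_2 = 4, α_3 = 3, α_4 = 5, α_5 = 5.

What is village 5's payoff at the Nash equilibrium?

87.5

Village i's FOC: ∂u_i/∂c_i = α_i − c_i = 0, so c_i* = α_i.
NE contributions = (3, 4, 3, 5, 5); G = 20.
u_5 = α_5·G − ½·(c_5)² = 5·20 − ½·5² = 87.5.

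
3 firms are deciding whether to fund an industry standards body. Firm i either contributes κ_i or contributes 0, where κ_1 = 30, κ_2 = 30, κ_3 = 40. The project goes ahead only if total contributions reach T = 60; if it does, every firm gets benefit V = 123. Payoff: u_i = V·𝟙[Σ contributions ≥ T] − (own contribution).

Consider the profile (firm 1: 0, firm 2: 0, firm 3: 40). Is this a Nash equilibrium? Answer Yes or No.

No

Total = 40 < 60: not provided.
Firm 1 (pledges 0, payoff 0): pledging 30 → total 70, payoff 93. Profitable deviation.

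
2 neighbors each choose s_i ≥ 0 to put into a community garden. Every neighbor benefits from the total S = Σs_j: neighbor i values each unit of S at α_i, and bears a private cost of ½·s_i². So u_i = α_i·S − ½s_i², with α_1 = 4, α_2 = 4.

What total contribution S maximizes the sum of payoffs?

16

Planner FOC: ∂(Σu_j)/∂s_i = (Σα_j) − s_i = 0, so s_i^SO = Σα_j = 8 for every i; S^SO = 16.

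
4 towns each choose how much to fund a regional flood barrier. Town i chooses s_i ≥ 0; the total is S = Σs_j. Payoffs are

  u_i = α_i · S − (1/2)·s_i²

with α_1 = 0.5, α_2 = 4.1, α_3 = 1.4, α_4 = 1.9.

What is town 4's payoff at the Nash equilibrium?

Town i's FOC: ∂u_i/∂s_i = α_i − s_i = 0, so s_i* = α_i.
NE contributions = (0.5, 4.1, 1.4, 1.9); S = 7.9.
u_4 = α_4·S − ½·(s_4)² = 1.9·7.9 − ½·1.9² = 13.205.

13.205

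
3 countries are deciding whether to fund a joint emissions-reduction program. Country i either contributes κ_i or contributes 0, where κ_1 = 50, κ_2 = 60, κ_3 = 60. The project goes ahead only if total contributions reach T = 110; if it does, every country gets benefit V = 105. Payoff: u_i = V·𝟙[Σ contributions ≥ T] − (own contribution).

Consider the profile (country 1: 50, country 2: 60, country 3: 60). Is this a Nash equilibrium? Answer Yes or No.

No

Total = 170 ≥ 110: provided.
Country 1 (pledges 50, payoff 55): dropping to 0 → total 120, payoff 105. Profitable deviation.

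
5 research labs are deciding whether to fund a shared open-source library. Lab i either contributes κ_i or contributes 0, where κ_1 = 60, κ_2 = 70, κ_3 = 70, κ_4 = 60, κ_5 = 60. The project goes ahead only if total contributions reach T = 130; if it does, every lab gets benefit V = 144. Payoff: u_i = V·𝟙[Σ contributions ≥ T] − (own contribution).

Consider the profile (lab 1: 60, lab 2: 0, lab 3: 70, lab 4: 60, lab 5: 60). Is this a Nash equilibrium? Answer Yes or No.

Total = 250 ≥ 130: provided.
Lab 1 (pledges 60, payoff 84): dropping to 0 → total 190, payoff 144. Profitable deviation.

No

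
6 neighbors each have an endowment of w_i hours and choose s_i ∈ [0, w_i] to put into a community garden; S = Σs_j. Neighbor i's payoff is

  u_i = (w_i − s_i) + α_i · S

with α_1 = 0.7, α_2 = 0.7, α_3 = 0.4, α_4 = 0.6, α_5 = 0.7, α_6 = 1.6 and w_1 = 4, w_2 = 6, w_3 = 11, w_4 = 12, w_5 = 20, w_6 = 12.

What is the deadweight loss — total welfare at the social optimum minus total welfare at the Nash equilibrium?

∂u_i/∂s_i = α_i − 1, so neighbor i contributes w_i if α_i > 1, else 0.
α_i > 1 for i ∈ {6}; NE contributions (0, 0, 0, 0, 0, 12), S = 12.
W^NE = Σw_i − S^NE + (Σα_i)·S^NE = 65 + 3.7·12 = 109.4.
Planner: ∂(Σu_j)/∂s_i = Σα_j − 1 = 3.7 > 0, so everyone contributes w_i; S^SO = 65, W^SO = 65 + 3.7·65 = 305.5.
Deadweight loss = 196.1.

196.1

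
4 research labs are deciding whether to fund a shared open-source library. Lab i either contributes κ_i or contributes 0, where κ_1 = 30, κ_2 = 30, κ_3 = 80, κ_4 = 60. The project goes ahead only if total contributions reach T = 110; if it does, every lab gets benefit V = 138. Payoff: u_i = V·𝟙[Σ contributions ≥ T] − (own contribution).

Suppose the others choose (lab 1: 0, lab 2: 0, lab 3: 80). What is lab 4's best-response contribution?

Others' total = 80. Contributing 60 brings total to 140 ≥ 110: gain V − κ_4 = 78.
Best response: 60.

60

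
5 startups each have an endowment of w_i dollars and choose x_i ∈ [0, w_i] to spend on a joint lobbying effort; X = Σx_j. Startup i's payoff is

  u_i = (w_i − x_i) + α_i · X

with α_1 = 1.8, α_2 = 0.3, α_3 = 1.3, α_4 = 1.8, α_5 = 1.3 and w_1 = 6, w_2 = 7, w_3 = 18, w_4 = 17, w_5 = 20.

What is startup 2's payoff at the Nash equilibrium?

∂u_i/∂x_i = α_i − 1, so startup i contributes w_i if α_i > 1, else 0.
α_i > 1 for i ∈ {1, 3, 4, 5}; NE contributions (6, 0, 18, 17, 20), X = 61.
u_2 = (7 − 0) + 0.3·61 = 25.3.

25.3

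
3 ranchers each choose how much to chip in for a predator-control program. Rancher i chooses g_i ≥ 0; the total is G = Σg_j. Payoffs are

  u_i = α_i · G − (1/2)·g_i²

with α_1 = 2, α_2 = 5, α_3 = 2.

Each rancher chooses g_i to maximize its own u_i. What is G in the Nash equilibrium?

9

Rancher i's FOC: ∂u_i/∂g_i = α_i − g_i = 0, so g_i* = α_i.
NE contributions = (2, 5, 2); G = 9.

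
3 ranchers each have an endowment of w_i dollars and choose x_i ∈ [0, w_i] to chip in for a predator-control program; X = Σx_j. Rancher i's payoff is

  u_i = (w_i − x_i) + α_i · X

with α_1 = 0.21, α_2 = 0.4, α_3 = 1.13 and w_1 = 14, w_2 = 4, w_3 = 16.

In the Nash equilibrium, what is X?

∂u_i/∂x_i = α_i − 1, so rancher i contributes w_i if α_i > 1, else 0.
α_i > 1 for i ∈ {3}; NE contributions (0, 0, 16), X = 16.

16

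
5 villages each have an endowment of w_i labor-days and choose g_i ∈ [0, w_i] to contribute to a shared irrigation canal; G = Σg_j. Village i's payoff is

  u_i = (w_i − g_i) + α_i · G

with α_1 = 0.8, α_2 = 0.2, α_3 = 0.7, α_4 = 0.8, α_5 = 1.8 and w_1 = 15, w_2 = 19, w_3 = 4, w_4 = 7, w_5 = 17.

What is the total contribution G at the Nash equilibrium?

17

∂u_i/∂g_i = α_i − 1, so village i contributes w_i if α_i > 1, else 0.
α_i > 1 for i ∈ {5}; NE contributions (0, 0, 0, 0, 17), G = 17.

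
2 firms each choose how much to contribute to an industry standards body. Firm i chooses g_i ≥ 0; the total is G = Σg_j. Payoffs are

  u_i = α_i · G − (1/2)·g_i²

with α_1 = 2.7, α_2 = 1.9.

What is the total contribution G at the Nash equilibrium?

4.6

Firm i's FOC: ∂u_i/∂g_i = α_i − g_i = 0, so g_i* = α_i.
NE contributions = (2.7, 1.9); G = 4.6.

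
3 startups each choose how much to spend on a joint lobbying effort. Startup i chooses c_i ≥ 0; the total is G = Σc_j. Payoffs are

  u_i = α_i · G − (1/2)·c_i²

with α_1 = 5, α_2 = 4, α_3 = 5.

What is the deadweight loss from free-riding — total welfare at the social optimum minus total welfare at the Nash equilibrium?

Startup i's FOC: ∂u_i/∂c_i = α_i − c_i = 0, so c_i* = α_i.
NE contributions = (5, 4, 5); G = 14.
W^NE = (Σα)·G − ½Σα_i² = 14² − ½·66 = 163.
Planner sets c_i = Σα_j = 14 for every i, so G^SO = 3·14 = 42.
W^SO = (Σα)·G^SO − ½·3·(Σα)² = (3/2)·14² = 294.
Deadweight loss = W^SO − W^NE = 131.

131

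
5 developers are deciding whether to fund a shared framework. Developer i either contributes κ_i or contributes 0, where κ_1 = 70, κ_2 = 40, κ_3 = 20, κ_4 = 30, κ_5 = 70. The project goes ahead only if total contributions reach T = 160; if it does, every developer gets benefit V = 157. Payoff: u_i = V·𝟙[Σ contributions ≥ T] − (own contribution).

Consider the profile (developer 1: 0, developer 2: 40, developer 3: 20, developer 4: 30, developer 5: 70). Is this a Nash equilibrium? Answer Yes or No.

Yes

Total = 160 ≥ 160: provided.
Developer 1 (pledges 0, payoff 157): pledging 70 → total 230, payoff 87. No gain.
Developer 2 (pledges 40, payoff 117): dropping to 0 → total 120, payoff 0. No gain.
Developer 3 (pledges 20, payoff 137): dropping to 0 → total 140, payoff 0. No gain.
Developer 4 (pledges 30, payoff 127): dropping to 0 → total 130, payoff 0. No gain.
Developer 5 (pledges 70, payoff 87): dropping to 0 → total 90, payoff 0. No gain.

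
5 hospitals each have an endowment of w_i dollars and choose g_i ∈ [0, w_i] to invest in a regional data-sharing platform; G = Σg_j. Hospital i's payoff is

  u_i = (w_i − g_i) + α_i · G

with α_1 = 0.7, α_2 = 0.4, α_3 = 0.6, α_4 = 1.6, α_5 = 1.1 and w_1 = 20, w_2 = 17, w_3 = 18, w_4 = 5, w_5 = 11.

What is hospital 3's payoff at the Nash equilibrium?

∂u_i/∂g_i = α_i − 1, so hospital i contributes w_i if α_i > 1, else 0.
α_i > 1 for i ∈ {4, 5}; NE contributions (0, 0, 0, 5, 11), G = 16.
u_3 = (18 − 0) + 0.6·16 = 27.6.

27.6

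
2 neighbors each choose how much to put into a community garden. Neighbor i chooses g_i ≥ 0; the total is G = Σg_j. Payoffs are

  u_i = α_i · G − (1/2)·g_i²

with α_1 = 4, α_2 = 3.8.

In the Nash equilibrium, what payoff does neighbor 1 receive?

23.2

Neighbor i's FOC: ∂u_i/∂g_i = α_i − g_i = 0, so g_i* = α_i.
NE contributions = (4, 3.8); G = 7.8.
u_1 = α_1·G − ½·(g_1)² = 4·7.8 − ½·4² = 23.2.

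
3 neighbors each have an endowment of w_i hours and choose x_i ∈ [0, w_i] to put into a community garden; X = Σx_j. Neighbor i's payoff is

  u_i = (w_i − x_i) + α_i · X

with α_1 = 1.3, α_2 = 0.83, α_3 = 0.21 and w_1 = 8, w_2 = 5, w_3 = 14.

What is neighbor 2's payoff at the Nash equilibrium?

∂u_i/∂x_i = α_i − 1, so neighbor i contributes w_i if α_i > 1, else 0.
α_i > 1 for i ∈ {1}; NE contributions (8, 0, 0), X = 8.
u_2 = (5 − 0) + 0.83·8 = 11.64.

11.64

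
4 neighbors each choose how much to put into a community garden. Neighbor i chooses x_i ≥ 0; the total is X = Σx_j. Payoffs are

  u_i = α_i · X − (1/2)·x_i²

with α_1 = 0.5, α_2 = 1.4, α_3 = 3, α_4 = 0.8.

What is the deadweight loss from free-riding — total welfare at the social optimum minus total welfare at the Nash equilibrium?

38.415

Neighbor i's FOC: ∂u_i/∂x_i = α_i − x_i = 0, so x_i* = α_i.
NE contributions = (0.5, 1.4, 3, 0.8); X = 5.7.
W^NE = (Σα)·X − ½Σα_i² = 5.7² − ½·11.85 = 26.565.
Planner sets x_i = Σα_j = 5.7 for every i, so X^SO = 4·5.7 = 22.8.
W^SO = (Σα)·X^SO − ½·4·(Σα)² = (4/2)·5.7² = 64.98.
Deadweight loss = W^SO − W^NE = 38.415.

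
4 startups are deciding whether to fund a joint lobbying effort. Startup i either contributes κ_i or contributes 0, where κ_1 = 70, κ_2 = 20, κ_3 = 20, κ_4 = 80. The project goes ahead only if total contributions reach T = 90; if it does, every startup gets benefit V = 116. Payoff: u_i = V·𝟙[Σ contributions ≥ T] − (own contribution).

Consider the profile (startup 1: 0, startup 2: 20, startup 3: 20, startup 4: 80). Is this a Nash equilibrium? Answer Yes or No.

Total = 120 ≥ 90: provided.
Startup 1 (pledges 0, payoff 116): pledging 70 → total 190, payoff 46. No gain.
Startup 2 (pledges 20, payoff 96): dropping to 0 → total 100, payoff 116. Profitable deviation.

No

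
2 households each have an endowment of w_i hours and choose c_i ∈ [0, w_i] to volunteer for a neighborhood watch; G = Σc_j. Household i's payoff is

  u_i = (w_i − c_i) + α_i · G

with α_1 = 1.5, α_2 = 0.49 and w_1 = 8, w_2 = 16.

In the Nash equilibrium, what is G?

∂u_i/∂c_i = α_i − 1, so household i contributes w_i if α_i > 1, else 0.
α_i > 1 for i ∈ {1}; NE contributions (8, 0), G = 8.

8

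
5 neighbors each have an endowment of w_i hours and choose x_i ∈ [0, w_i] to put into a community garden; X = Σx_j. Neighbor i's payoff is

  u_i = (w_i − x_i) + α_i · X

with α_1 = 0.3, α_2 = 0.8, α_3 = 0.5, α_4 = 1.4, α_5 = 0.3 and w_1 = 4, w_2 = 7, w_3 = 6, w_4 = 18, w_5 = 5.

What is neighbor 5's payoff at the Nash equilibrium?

∂u_i/∂x_i = α_i − 1, so neighbor i contributes w_i if α_i > 1, else 0.
α_i > 1 for i ∈ {4}; NE contributions (0, 0, 0, 18, 0), X = 18.
u_5 = (5 − 0) + 0.3·18 = 10.4.

10.4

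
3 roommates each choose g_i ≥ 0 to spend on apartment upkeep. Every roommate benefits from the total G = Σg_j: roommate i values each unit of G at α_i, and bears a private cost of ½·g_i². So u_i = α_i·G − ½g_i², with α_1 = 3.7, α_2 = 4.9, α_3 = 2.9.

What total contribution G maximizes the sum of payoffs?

34.5

Planner FOC: ∂(Σu_j)/∂g_i = (Σα_j) − g_i = 0, so g_i^SO = Σα_j = 11.5 for every i; G^SO = 34.5.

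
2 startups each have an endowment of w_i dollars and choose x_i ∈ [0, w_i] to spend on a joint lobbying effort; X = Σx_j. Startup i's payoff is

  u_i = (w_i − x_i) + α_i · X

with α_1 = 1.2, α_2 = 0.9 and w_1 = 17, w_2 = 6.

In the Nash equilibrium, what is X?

17

∂u_i/∂x_i = α_i − 1, so startup i contributes w_i if α_i > 1, else 0.
α_i > 1 for i ∈ {1}; NE contributions (17, 0), X = 17.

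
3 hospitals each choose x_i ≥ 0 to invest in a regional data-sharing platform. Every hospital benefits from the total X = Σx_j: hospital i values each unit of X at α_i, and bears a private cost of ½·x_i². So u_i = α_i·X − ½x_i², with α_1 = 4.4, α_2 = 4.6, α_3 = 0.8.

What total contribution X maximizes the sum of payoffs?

29.4

Planner FOC: ∂(Σu_j)/∂x_i = (Σα_j) − x_i = 0, so x_i^SO = Σα_j = 9.8 for every i; X^SO = 29.4.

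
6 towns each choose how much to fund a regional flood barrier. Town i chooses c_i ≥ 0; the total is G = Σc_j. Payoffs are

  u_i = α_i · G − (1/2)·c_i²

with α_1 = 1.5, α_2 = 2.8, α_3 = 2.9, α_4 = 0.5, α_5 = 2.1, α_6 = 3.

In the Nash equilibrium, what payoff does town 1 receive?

18.075

Town i's FOC: ∂u_i/∂c_i = α_i − c_i = 0, so c_i* = α_i.
NE contributions = (1.5, 2.8, 2.9, 0.5, 2.1, 3); G = 12.8.
u_1 = α_1·G − ½·(c_1)² = 1.5·12.8 − ½·1.5² = 18.075.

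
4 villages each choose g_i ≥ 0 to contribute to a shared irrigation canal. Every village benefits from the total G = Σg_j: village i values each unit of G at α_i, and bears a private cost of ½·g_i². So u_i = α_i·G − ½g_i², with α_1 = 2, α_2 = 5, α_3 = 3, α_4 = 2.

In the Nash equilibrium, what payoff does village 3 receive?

Village i's FOC: ∂u_i/∂g_i = α_i − g_i = 0, so g_i* = α_i.
NE contributions = (2, 5, 3, 2); G = 12.
u_3 = α_3·G − ½·(g_3)² = 3·12 − ½·3² = 31.5.

31.5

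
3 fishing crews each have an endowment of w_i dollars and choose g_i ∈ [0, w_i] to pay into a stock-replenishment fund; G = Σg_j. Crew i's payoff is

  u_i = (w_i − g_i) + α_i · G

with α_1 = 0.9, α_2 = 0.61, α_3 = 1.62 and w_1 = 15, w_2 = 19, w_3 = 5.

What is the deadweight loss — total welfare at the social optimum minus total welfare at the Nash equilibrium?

72.42

∂u_i/∂g_i = α_i − 1, so crew i contributes w_i if α_i > 1, else 0.
α_i > 1 for i ∈ {3}; NE contributions (0, 0, 5), G = 5.
W^NE = Σw_i − G^NE + (Σα_i)·G^NE = 39 + 2.13·5 = 49.65.
Planner: ∂(Σu_j)/∂g_i = Σα_j − 1 = 2.13 > 0, so everyone contributes w_i; G^SO = 39, W^SO = 39 + 2.13·39 = 122.07.
Deadweight loss = 72.42.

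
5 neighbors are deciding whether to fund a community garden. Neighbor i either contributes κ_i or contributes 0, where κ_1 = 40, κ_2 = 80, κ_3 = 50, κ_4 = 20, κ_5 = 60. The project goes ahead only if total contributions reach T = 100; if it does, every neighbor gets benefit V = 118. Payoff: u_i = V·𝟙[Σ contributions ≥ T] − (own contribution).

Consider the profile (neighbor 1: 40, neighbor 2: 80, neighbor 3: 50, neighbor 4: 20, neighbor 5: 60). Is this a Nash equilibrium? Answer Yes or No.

No

Total = 250 ≥ 100: provided.
Neighbor 1 (pledges 40, payoff 78): dropping to 0 → total 210, payoff 118. Profitable deviation.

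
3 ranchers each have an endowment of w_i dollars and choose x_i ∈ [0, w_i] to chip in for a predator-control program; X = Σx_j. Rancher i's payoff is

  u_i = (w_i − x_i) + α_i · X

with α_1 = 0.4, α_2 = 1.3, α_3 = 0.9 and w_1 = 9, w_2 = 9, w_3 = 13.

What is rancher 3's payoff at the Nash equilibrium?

21.1

∂u_i/∂x_i = α_i − 1, so rancher i contributes w_i if α_i > 1, else 0.
α_i > 1 for i ∈ {2}; NE contributions (0, 9, 0), X = 9.
u_3 = (13 − 0) + 0.9·9 = 21.1.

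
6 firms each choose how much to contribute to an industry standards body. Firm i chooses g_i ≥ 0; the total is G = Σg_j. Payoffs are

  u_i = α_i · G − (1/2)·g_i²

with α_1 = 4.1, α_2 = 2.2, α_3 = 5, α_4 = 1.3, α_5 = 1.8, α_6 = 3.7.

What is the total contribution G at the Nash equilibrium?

18.1

Firm i's FOC: ∂u_i/∂g_i = α_i − g_i = 0, so g_i* = α_i.
NE contributions = (4.1, 2.2, 5, 1.3, 1.8, 3.7); G = 18.1.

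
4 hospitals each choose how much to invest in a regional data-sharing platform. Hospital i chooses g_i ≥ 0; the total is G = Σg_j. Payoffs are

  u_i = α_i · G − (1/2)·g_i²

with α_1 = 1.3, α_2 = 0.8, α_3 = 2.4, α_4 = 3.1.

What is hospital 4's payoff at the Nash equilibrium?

18.755

Hospital i's FOC: ∂u_i/∂g_i = α_i − g_i = 0, so g_i* = α_i.
NE contributions = (1.3, 0.8, 2.4, 3.1); G = 7.6.
u_4 = α_4·G − ½·(g_4)² = 3.1·7.6 − ½·3.1² = 18.755.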